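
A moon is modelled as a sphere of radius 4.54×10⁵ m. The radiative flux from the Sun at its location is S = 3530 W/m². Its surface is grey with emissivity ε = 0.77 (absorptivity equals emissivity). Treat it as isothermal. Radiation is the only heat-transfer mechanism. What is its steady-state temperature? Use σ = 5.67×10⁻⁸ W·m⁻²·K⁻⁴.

At equilibrium, absorbed power = emitted power.
Absorbing cross-section = πr² = 6.475×10¹¹ m²; emitting surface = 4πr² = 2.590×10¹² m² (ratio 4).
εS·A_cross = εσ·A_surf·T⁴  ⇒  T⁴ = S/(4σ)   (ε cancels).
T⁴ = 3530/(4·5.67×10⁻⁸) = 1.556×10¹⁰ K⁴.
T = (1.556×10¹⁰)^(1/4).

T ≈ 353 K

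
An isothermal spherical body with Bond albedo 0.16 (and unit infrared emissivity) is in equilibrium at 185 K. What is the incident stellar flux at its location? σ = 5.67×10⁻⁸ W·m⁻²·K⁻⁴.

S ≈ 316 W/m²

(1−a)S·πr² = σ·4πr²·T⁴ ⇒ S = 4σT⁴/(1−a).
S = 4·5.67×10⁻⁸·1.171×10⁹/0.840.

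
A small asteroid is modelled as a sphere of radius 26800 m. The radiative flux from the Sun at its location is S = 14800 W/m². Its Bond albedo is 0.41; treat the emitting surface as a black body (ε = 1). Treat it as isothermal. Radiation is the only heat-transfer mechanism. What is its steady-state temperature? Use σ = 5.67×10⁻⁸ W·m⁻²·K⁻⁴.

T ≈ 443 K

At equilibrium, absorbed power = emitted power.
Absorbing cross-section = πr² = 2.256×10⁹ m²; emitting surface = 4πr² = 9.026×10⁹ m² (ratio 4).
(1−a)S·A_cross = εσ·A_surf·T⁴  ⇒  T⁴ = (1−a)S/(4σ).
T⁴ = 0.590·14800/(4·5.67×10⁻⁸) = 3.850×10¹⁰ K⁴.
T = (3.850×10¹⁰)^(1/4).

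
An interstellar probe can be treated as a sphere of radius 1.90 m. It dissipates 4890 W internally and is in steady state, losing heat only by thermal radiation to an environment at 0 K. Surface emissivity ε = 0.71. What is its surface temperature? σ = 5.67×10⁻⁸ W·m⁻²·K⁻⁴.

T ≈ 227 K

Steady state: internal power = radiated power, P = εσA T⁴.
Radiating area A = 4πr² = 45.36 m².
T⁴ = P/(εσA) = 4890/(0.71·5.67×10⁻⁸·45.36) = 2.678×10⁹ K⁴.
T = (2.678×10⁹)^(1/4).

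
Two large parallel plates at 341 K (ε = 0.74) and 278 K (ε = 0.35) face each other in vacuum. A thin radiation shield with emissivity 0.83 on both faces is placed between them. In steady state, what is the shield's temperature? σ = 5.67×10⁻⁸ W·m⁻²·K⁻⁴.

T_s ≈ 324 K

In steady state the net flux on the hot side equals that on the cold side.
σ(T₁⁴−T_s⁴)/D₁ = σ(T_s⁴−T₂⁴)/D₂, with D₁ = 1/ε₁+1/ε_s−1 = 1.556, D₂ = 1/ε_s+1/ε₂−1 = 3.062.
Solve for T_s⁴: T_s⁴ = (D₂·T₁⁴ + D₁·T₂⁴)/(D₁+D₂) = 1.098×10¹⁰ K⁴.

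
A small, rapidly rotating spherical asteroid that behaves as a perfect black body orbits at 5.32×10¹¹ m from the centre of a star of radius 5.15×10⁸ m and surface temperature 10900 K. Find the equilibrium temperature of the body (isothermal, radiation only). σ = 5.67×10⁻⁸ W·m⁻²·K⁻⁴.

T ≈ 240 K

The star's surface emits σT_*⁴; at distance d the flux is S = σT_*⁴(R_*/d)².
S = 5.67×10⁻⁸·(10900)⁴·(5.15×10⁸/5.32×10¹¹)² = 750.0 W/m².
For an isothermal sphere T⁴ = (1−a)S/(4σ) = 3.307×10⁹ K⁴.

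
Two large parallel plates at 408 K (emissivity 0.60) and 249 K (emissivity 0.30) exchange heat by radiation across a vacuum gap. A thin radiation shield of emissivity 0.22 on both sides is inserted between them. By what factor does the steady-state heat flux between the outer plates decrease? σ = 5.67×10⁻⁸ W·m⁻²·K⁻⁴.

Without shield: q₀ = σΔ(T⁴)/(1/ε₁+1/ε₂−1) with denominator 4.000.
With shield the two gaps are in series; the resistances add: (1/ε₁+1/ε_s−1)+(1/ε_s+1/ε₂−1) = 5.212+6.879 = 12.09.
Heat-flux ratio q₀/q = 12.09/4.000.

factor ≈ 3.02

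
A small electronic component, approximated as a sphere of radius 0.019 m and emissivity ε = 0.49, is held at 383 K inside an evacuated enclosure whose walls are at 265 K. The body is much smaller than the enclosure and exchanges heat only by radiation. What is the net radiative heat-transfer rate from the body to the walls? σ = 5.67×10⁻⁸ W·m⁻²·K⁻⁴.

For a small grey body in a large enclosure: P_net = εσA(T_body⁴ − T_wall⁴).
A = 4πr² = 0.004536 m²; T_body⁴ − T_wall⁴ = 2.152×10¹⁰ − 4.932×10⁹ = 1.659×10¹⁰ K⁴.
|P_net| = 0.49·5.67×10⁻⁸·0.004536·1.659×10¹⁰.

P_net ≈ 2.09 W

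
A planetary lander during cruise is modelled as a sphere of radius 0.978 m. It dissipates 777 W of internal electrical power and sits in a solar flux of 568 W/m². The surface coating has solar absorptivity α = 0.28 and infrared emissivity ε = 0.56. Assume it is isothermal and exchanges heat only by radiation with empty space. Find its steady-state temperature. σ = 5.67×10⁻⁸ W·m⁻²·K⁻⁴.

At steady state, absorbed solar power + internal power = radiated power.
Absorbed: α·S·A_cross = 0.28·568·3.005 = 477.9 W (cross-section πr²).
Total input = 477.9 + 777 = 1255 W.
Radiated: εσ·A_surf·T⁴ with A_surf = 4πr² = 12.02 m².
T⁴ = 1255/(0.56·5.67×10⁻⁸·12.02) = 3.288×10⁹ K⁴.

T ≈ 239 K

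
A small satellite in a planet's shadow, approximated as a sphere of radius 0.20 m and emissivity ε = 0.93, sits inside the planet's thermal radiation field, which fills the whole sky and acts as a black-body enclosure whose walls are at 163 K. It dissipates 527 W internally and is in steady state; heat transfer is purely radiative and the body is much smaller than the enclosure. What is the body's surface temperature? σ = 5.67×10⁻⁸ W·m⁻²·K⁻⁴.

For a small grey body in a large enclosure, net radiated power = εσA(T⁴ − T_w⁴).
Steady state: P = εσA(T⁴ − T_w⁴) with A = 4πr² = 0.5027 m².
T⁴ = P/(εσA) + T_w⁴ = 527/(0.93·5.67×10⁻⁸·0.5027) + (163)⁴
    = 1.988×10¹⁰ + 7.059×10⁸ = 2.059×10¹⁰ K⁴.

T ≈ 379 K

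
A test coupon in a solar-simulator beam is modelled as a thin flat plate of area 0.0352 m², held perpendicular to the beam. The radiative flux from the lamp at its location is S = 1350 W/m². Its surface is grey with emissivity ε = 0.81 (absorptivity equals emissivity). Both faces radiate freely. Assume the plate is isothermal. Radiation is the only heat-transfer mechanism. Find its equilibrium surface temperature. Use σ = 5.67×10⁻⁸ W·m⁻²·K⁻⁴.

T ≈ 330 K

At equilibrium, absorbed power = emitted power.
Absorbing cross-section = A = 0.03520 m²; emitting surface = 2A = 0.07040 m² (ratio 2).
εS·A_cross = εσ·A_surf·T⁴  ⇒  T⁴ = S/(2σ)   (ε cancels).
T⁴ = 1350/(2·5.67×10⁻⁸) = 1.190×10¹⁰ K⁴.
T = (1.190×10¹⁰)^(1/4).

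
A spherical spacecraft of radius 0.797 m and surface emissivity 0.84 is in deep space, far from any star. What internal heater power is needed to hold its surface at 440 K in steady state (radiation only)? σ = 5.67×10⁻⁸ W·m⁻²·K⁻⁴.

P ≈ 14200 W

P = εσ·4πr²·T⁴.
4πr² = 7.982 m²; T⁴ = 3.748×10¹⁰ K⁴.
P = 0.84·5.67×10⁻⁸·7.982·3.748×10¹⁰.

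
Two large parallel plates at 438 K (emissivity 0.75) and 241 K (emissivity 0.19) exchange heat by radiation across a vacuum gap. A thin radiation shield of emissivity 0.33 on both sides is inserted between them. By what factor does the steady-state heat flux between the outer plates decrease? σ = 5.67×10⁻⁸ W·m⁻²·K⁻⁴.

factor ≈ 1.90

Without shield: q₀ = σΔ(T⁴)/(1/ε₁+1/ε₂−1) with denominator 5.596.
With shield the two gaps are in series; the resistances add: (1/ε₁+1/ε_s−1)+(1/ε_s+1/ε₂−1) = 3.364+7.293 = 10.66.
Heat-flux ratio q₀/q = 10.66/5.596.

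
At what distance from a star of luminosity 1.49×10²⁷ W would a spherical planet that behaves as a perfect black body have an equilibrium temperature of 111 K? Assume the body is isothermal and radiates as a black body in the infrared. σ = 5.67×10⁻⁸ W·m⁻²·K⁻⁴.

d ≈ 1.86×10¹² m

For an isothermal black-emitting sphere, (1−a)S·πr² = σ·4πr²·T⁴ ⇒ S = 4σT⁴/(1−a).
S = 4·5.67×10⁻⁸·(111)⁴/1.00 = 34.43 W/m².
Flux falls as S = L/(4πd²), so d = √(L/(4πS)) = √(1.49×10²⁷/(4π·34.43)).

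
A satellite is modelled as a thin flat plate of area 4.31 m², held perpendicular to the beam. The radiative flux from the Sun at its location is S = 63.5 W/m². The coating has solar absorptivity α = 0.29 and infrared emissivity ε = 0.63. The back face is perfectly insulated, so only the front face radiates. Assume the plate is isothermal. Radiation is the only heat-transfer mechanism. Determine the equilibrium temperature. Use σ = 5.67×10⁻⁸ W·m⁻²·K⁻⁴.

At equilibrium, absorbed power = emitted power.
Absorbing cross-section = A = 4.310 m²; emitting surface = A = 4.310 m² (ratio 1).
αS·A_cross = εσ·A_surf·T⁴  ⇒  T⁴ = αS/(ε·1σ).
T⁴ = 0.290·63.5/(0.63·1·5.67×10⁻⁸) = 5.155×10⁸ K⁴.
T = (5.155×10⁸)^(1/4).

T ≈ 151 K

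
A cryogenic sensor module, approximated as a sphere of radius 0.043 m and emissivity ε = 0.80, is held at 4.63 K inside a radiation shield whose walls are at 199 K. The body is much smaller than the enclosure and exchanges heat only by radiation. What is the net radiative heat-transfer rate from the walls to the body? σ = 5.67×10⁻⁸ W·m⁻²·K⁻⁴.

For a small grey body in a large enclosure: P_net = εσA(T_body⁴ − T_wall⁴).
A = 4πr² = 0.02324 m²; T_body⁴ − T_wall⁴ = 459.5 − 1.568×10⁹ = -1.568×10⁹ K⁴.
|P_net| = 0.80·5.67×10⁻⁸·0.02324·1.568×10⁹.

P_net ≈ 1.65 W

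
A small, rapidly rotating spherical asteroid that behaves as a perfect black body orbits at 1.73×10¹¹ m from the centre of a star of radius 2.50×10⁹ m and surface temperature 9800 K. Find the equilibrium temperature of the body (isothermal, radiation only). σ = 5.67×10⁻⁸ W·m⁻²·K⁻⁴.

The star's surface emits σT_*⁴; at distance d the flux is S = σT_*⁴(R_*/d)².
S = 5.67×10⁻⁸·(9800)⁴·(2.50×10⁹/1.73×10¹¹)² = 1.092×10⁵ W/m².
For an isothermal sphere T⁴ = (1−a)S/(4σ) = 4.815×10¹¹ K⁴.

T ≈ 833 K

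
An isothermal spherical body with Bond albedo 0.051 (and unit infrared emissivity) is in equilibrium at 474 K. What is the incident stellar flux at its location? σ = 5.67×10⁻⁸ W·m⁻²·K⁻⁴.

(1−a)S·πr² = σ·4πr²·T⁴ ⇒ S = 4σT⁴/(1−a).
S = 4·5.67×10⁻⁸·5.048×10¹⁰/0.949.

S ≈ 12100 W/m²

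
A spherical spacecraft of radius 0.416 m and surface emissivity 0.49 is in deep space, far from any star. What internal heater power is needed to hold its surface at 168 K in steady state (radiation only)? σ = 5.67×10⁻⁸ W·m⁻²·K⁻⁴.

P = εσ·4πr²·T⁴.
4πr² = 2.175 m²; T⁴ = 7.966×10⁸ K⁴.
P = 0.49·5.67×10⁻⁸·2.175·7.966×10⁸.

P ≈ 48.1 W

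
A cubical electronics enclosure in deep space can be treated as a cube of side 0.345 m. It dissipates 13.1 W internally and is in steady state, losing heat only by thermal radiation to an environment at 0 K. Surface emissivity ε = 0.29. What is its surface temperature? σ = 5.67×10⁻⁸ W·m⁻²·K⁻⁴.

T ≈ 183 K

Steady state: internal power = radiated power, P = εσA T⁴.
Radiating area A = 6L² = 0.7141 m².
T⁴ = P/(εσA) = 13.1/(0.29·5.67×10⁻⁸·0.7141) = 1.116×10⁹ K⁴.
T = (1.116×10⁹)^(1/4).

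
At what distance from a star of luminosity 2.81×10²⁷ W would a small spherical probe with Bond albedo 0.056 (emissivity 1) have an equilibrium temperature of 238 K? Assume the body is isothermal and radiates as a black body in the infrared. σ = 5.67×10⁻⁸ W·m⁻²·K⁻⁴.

d ≈ 5.39×10¹¹ m

For an isothermal black-emitting sphere, (1−a)S·πr² = σ·4πr²·T⁴ ⇒ S = 4σT⁴/(1−a).
S = 4·5.67×10⁻⁸·(238)⁴/0.944 = 770.9 W/m².
Flux falls as S = L/(4πd²), so d = √(L/(4πS)) = √(2.81×10²⁷/(4π·770.9)).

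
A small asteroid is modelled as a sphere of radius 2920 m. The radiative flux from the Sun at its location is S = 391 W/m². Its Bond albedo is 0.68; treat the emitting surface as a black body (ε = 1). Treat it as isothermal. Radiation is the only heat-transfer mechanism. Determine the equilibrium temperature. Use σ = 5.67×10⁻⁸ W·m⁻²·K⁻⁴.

T ≈ 153 K

At equilibrium, absorbed power = emitted power.
Absorbing cross-section = πr² = 2.679×10⁷ m²; emitting surface = 4πr² = 1.071×10⁸ m² (ratio 4).
(1−a)S·A_cross = εσ·A_surf·T⁴  ⇒  T⁴ = (1−a)S/(4σ).
T⁴ = 0.320·391/(4·5.67×10⁻⁸) = 5.517×10⁸ K⁴.
T = (5.517×10⁸)^(1/4).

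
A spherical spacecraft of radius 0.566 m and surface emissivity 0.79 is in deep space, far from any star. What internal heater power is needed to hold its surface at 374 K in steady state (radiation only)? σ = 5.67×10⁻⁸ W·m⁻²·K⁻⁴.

P = εσ·4πr²·T⁴.
4πr² = 4.026 m²; T⁴ = 1.957×10¹⁰ K⁴.
P = 0.79·5.67×10⁻⁸·4.026·1.957×10¹⁰.

P ≈ 3530 W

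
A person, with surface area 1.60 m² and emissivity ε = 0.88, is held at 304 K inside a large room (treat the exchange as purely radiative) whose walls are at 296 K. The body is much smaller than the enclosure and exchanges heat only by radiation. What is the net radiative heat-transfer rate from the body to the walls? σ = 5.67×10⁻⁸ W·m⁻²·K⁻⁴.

For a small grey body in a large enclosure: P_net = εσA(T_body⁴ − T_wall⁴).
A = 1.60 m²; T_body⁴ − T_wall⁴ = 8.541×10⁹ − 7.677×10⁹ = 8.642×10⁸ K⁴.
|P_net| = 0.88·5.67×10⁻⁸·1.600·8.642×10⁸.

P_net ≈ 69.0 W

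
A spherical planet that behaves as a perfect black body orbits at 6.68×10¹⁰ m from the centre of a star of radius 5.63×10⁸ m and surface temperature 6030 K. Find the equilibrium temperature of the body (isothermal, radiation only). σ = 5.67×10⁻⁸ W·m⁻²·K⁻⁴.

T ≈ 391 K

The star's surface emits σT_*⁴; at distance d the flux is S = σT_*⁴(R_*/d)².
S = 5.67×10⁻⁸·(6030)⁴·(5.63×10⁸/6.68×10¹⁰)² = 5325 W/m².
For an isothermal sphere T⁴ = (1−a)S/(4σ) = 2.348×10¹⁰ K⁴.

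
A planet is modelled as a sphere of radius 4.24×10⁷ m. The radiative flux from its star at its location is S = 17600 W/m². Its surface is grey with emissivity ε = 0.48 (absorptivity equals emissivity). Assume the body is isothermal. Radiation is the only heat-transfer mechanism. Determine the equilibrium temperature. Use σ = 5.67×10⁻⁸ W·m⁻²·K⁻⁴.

T ≈ 528 K

At equilibrium, absorbed power = emitted power.
Absorbing cross-section = πr² = 5.648×10¹⁵ m²; emitting surface = 4πr² = 2.259×10¹⁶ m² (ratio 4).
εS·A_cross = εσ·A_surf·T⁴  ⇒  T⁴ = S/(4σ)   (ε cancels).
T⁴ = 17600/(4·5.67×10⁻⁸) = 7.760×10¹⁰ K⁴.
T = (7.760×10¹⁰)^(1/4).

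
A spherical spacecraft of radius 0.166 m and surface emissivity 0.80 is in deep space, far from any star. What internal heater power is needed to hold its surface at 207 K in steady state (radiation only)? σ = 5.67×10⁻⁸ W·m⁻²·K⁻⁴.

P = εσ·4πr²·T⁴.
4πr² = 0.3463 m²; T⁴ = 1.836×10⁹ K⁴.
P = 0.80·5.67×10⁻⁸·0.3463·1.836×10⁹.

P ≈ 28.8 W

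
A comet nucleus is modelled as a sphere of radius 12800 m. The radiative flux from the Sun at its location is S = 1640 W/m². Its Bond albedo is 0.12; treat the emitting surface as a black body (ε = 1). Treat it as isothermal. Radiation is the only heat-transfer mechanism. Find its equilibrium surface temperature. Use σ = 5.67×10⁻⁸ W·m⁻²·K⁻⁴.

At equilibrium, absorbed power = emitted power.
Absorbing cross-section = πr² = 5.147×10⁸ m²; emitting surface = 4πr² = 2.059×10⁹ m² (ratio 4).
(1−a)S·A_cross = εσ·A_surf·T⁴  ⇒  T⁴ = (1−a)S/(4σ).
T⁴ = 0.880·1640/(4·5.67×10⁻⁸) = 6.363×10⁹ K⁴.
T = (6.363×10⁹)^(1/4).

T ≈ 282 K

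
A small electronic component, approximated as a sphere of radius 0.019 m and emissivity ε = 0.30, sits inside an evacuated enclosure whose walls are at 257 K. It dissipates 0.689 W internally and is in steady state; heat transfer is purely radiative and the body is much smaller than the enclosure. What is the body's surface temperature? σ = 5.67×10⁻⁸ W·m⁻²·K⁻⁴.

For a small grey body in a large enclosure, net radiated power = εσA(T⁴ − T_w⁴).
Steady state: P = εσA(T⁴ − T_w⁴) with A = 4πr² = 0.004536 m².
T⁴ = P/(εσA) + T_w⁴ = 0.689/(0.30·5.67×10⁻⁸·0.004536) + (257)⁴
    = 8.929×10⁹ + 4.362×10⁹ = 1.329×10¹⁰ K⁴.

T ≈ 340 K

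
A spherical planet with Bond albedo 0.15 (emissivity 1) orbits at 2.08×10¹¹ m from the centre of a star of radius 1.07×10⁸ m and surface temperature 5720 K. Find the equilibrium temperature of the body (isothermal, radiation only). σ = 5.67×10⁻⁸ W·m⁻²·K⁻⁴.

The star's surface emits σT_*⁴; at distance d the flux is S = σT_*⁴(R_*/d)².
S = 5.67×10⁻⁸·(5720)⁴·(1.07×10⁸/2.08×10¹¹)² = 16.06 W/m².
For an isothermal sphere T⁴ = (1−a)S/(4σ) = 6.020×10⁷ K⁴.

T ≈ 88.1 K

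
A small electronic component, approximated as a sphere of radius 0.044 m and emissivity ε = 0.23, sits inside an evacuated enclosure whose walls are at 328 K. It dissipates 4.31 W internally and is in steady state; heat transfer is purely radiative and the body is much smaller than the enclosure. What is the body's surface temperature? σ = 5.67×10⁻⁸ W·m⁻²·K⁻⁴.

For a small grey body in a large enclosure, net radiated power = εσA(T⁴ − T_w⁴).
Steady state: P = εσA(T⁴ − T_w⁴) with A = 4πr² = 0.02433 m².
T⁴ = P/(εσA) + T_w⁴ = 4.31/(0.23·5.67×10⁻⁸·0.02433) + (328)⁴
    = 1.358×10¹⁰ + 1.157×10¹⁰ = 2.516×10¹⁰ K⁴.

T ≈ 398 K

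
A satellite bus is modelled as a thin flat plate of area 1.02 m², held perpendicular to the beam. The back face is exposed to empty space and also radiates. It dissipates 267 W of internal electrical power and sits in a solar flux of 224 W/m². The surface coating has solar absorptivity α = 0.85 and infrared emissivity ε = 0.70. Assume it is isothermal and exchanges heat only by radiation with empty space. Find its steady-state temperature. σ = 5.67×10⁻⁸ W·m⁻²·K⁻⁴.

T ≈ 275 K

At steady state, absorbed solar power + internal power = radiated power.
Absorbed: α·S·A_cross = 0.85·224·1.020 = 194.2 W (cross-section A).
Total input = 194.2 + 267 = 461.2 W.
Radiated: εσ·A_surf·T⁴ with A_surf = 2A = 2.040 m².
T⁴ = 461.2/(0.70·5.67×10⁻⁸·2.040) = 5.696×10⁹ K⁴.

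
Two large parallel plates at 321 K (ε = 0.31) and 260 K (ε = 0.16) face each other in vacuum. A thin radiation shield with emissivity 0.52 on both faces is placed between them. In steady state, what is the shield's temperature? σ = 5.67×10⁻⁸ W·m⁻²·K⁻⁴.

In steady state the net flux on the hot side equals that on the cold side.
σ(T₁⁴−T_s⁴)/D₁ = σ(T_s⁴−T₂⁴)/D₂, with D₁ = 1/ε₁+1/ε_s−1 = 4.149, D₂ = 1/ε_s+1/ε₂−1 = 7.173.
Solve for T_s⁴: T_s⁴ = (D₂·T₁⁴ + D₁·T₂⁴)/(D₁+D₂) = 8.401×10⁹ K⁴.

T_s ≈ 303 K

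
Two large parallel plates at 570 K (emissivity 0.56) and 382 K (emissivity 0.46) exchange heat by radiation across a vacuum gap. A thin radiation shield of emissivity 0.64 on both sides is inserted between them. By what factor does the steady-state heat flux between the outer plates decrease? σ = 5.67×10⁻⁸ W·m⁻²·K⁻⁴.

Without shield: q₀ = σΔ(T⁴)/(1/ε₁+1/ε₂−1) with denominator 2.960.
With shield the two gaps are in series; the resistances add: (1/ε₁+1/ε_s−1)+(1/ε_s+1/ε₂−1) = 2.348+2.736 = 5.085.
Heat-flux ratio q₀/q = 5.085/2.960.

factor ≈ 1.72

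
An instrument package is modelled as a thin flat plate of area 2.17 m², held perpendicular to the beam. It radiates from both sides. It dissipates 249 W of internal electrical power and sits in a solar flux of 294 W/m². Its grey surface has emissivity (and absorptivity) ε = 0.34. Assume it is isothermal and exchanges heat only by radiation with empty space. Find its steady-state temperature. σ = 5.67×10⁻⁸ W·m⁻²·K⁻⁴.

T ≈ 273 K

At steady state, absorbed solar power + internal power = radiated power.
Absorbed: α·S·A_cross = 0.34·294·2.170 = 216.9 W (cross-section A).
Total input = 216.9 + 249 = 465.9 W.
Radiated: εσ·A_surf·T⁴ with A_surf = 2A = 4.340 m².
T⁴ = 465.9/(0.34·5.67×10⁻⁸·4.340) = 5.569×10⁹ K⁴.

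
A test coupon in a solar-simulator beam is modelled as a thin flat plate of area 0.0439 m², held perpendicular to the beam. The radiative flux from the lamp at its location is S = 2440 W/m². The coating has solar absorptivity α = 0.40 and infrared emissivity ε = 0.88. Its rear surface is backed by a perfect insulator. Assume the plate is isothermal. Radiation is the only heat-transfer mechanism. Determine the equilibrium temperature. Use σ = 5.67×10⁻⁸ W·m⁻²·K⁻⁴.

At equilibrium, absorbed power = emitted power.
Absorbing cross-section = A = 0.04390 m²; emitting surface = A = 0.04390 m² (ratio 1).
αS·A_cross = εσ·A_surf·T⁴  ⇒  T⁴ = αS/(ε·1σ).
T⁴ = 0.400·2440/(0.88·1·5.67×10⁻⁸) = 1.956×10¹⁰ K⁴.
T = (1.956×10¹⁰)^(1/4).

T ≈ 374 K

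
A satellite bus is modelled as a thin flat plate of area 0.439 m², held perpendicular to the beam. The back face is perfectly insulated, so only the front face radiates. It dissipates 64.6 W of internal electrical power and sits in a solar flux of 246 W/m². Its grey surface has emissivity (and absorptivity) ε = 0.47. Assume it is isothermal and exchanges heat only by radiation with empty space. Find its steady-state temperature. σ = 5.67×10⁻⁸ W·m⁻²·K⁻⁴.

T ≈ 315 K

At steady state, absorbed solar power + internal power = radiated power.
Absorbed: α·S·A_cross = 0.47·246·0.4390 = 50.76 W (cross-section A).
Total input = 50.76 + 64.6 = 115.4 W.
Radiated: εσ·A_surf·T⁴ with A_surf = A = 0.4390 m².
T⁴ = 115.4/(0.47·5.67×10⁻⁸·0.4390) = 9.861×10⁹ K⁴.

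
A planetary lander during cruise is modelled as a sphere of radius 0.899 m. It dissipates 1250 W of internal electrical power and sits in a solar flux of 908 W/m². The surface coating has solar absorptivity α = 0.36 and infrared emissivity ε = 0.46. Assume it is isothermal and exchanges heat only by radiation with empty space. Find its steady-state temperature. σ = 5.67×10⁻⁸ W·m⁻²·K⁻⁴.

At steady state, absorbed solar power + internal power = radiated power.
Absorbed: α·S·A_cross = 0.36·908·2.539 = 830.0 W (cross-section πr²).
Total input = 830.0 + 1250 = 2080 W.
Radiated: εσ·A_surf·T⁴ with A_surf = 4πr² = 10.16 m².
T⁴ = 2080/(0.46·5.67×10⁻⁸·10.16) = 7.852×10⁹ K⁴.

T ≈ 298 K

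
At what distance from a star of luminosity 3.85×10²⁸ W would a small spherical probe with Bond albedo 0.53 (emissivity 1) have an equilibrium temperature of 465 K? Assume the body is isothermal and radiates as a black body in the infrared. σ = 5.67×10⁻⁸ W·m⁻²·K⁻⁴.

d ≈ 3.69×10¹¹ m

For an isothermal black-emitting sphere, (1−a)S·πr² = σ·4πr²·T⁴ ⇒ S = 4σT⁴/(1−a).
S = 4·5.67×10⁻⁸·(465)⁴/0.470 = 22560 W/m².
Flux falls as S = L/(4πd²), so d = √(L/(4πS)) = √(3.85×10²⁸/(4π·22560)).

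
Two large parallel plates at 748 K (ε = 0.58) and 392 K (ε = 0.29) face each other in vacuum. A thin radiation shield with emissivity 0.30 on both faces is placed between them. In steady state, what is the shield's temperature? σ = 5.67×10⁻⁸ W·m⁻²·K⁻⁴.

T_s ≈ 663 K

In steady state the net flux on the hot side equals that on the cold side.
σ(T₁⁴−T_s⁴)/D₁ = σ(T_s⁴−T₂⁴)/D₂, with D₁ = 1/ε₁+1/ε_s−1 = 4.057, D₂ = 1/ε_s+1/ε₂−1 = 5.782.
Solve for T_s⁴: T_s⁴ = (D₂·T₁⁴ + D₁·T₂⁴)/(D₁+D₂) = 1.937×10¹¹ K⁴.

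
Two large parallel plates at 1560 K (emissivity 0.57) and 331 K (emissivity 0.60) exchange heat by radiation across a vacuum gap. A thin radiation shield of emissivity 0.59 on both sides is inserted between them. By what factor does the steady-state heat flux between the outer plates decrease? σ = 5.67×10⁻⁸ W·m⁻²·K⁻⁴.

factor ≈ 1.99

Without shield: q₀ = σΔ(T⁴)/(1/ε₁+1/ε₂−1) with denominator 2.421.
With shield the two gaps are in series; the resistances add: (1/ε₁+1/ε_s−1)+(1/ε_s+1/ε₂−1) = 2.449+2.362 = 4.811.
Heat-flux ratio q₀/q = 4.811/2.421.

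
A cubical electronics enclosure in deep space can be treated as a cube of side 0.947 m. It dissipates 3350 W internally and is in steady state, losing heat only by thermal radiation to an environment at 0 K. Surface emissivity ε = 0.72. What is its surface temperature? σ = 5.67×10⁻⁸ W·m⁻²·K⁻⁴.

T ≈ 351 K

Steady state: internal power = radiated power, P = εσA T⁴.
Radiating area A = 6L² = 5.381 m².
T⁴ = P/(εσA) = 3350/(0.72·5.67×10⁻⁸·5.381) = 1.525×10¹⁰ K⁴.
T = (1.525×10¹⁰)^(1/4).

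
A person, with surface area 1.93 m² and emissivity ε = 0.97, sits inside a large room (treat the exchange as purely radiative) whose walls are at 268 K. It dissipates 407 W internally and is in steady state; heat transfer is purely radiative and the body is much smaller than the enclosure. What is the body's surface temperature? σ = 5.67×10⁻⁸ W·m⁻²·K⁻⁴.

For a small grey body in a large enclosure, net radiated power = εσA(T⁴ − T_w⁴).
Steady state: P = εσA(T⁴ − T_w⁴) with A = 1.93 m².
T⁴ = P/(εσA) + T_w⁴ = 407/(0.97·5.67×10⁻⁸·1.930) + (268)⁴
    = 3.834×10⁹ + 5.159×10⁹ = 8.993×10⁹ K⁴.

T ≈ 308 K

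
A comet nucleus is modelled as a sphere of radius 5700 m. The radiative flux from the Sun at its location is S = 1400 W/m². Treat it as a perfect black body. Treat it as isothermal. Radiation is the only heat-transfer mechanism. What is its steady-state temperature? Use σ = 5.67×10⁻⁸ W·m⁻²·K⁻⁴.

At equilibrium, absorbed power = emitted power.
Absorbing cross-section = πr² = 1.021×10⁸ m²; emitting surface = 4πr² = 4.083×10⁸ m² (ratio 4).
S·A_cross = εσ·A_surf·T⁴  ⇒  T⁴ = S/(4σ).
T⁴ = 1.00·1400/(4·5.67×10⁻⁸) = 6.173×10⁹ K⁴.
T = (6.173×10⁹)^(1/4).

T ≈ 280 K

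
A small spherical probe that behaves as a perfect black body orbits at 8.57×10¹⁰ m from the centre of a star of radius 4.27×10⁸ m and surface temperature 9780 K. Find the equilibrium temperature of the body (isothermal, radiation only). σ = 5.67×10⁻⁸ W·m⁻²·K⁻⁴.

The star's surface emits σT_*⁴; at distance d the flux is S = σT_*⁴(R_*/d)².
S = 5.67×10⁻⁸·(9780)⁴·(4.27×10⁸/8.57×10¹⁰)² = 12880 W/m².
For an isothermal sphere T⁴ = (1−a)S/(4σ) = 5.678×10¹⁰ K⁴.

T ≈ 488 K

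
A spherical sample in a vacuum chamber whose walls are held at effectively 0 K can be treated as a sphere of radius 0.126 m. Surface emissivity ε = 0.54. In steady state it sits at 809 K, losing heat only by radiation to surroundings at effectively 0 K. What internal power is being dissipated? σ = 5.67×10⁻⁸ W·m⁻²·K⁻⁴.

P ≈ 2620 W

Steady state: P = εσA T⁴.
A = 4πr² = 0.1995 m²; T⁴ = (809)⁴ = 4.283×10¹¹ K⁴.
P = 0.54 × 5.67×10⁻⁸ × 0.1995 × 4.283×10¹¹.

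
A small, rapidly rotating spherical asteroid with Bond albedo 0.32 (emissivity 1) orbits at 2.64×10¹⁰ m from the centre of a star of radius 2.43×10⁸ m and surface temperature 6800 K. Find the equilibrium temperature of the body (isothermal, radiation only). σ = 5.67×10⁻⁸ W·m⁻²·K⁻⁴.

T ≈ 419 K

The star's surface emits σT_*⁴; at distance d the flux is S = σT_*⁴(R_*/d)².
S = 5.67×10⁻⁸·(6800)⁴·(2.43×10⁸/2.64×10¹⁰)² = 10270 W/m².
For an isothermal sphere T⁴ = (1−a)S/(4σ) = 3.080×10¹⁰ K⁴.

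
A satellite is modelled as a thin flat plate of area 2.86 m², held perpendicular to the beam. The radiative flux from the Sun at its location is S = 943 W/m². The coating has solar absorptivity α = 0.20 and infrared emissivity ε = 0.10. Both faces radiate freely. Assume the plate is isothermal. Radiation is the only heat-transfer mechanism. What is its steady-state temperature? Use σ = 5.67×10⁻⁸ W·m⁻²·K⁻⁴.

At equilibrium, absorbed power = emitted power.
Absorbing cross-section = A = 2.860 m²; emitting surface = 2A = 5.720 m² (ratio 2).
αS·A_cross = εσ·A_surf·T⁴  ⇒  T⁴ = αS/(ε·2σ).
T⁴ = 0.200·943/(0.10·2·5.67×10⁻⁸) = 1.663×10¹⁰ K⁴.
T = (1.663×10¹⁰)^(1/4).

T ≈ 359 K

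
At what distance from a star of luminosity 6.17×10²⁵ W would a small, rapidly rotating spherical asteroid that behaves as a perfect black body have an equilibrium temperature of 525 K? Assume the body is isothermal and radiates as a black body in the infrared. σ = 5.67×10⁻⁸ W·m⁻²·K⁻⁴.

For an isothermal black-emitting sphere, (1−a)S·πr² = σ·4πr²·T⁴ ⇒ S = 4σT⁴/(1−a).
S = 4·5.67×10⁻⁸·(525)⁴/1.00 = 17230 W/m².
Flux falls as S = L/(4πd²), so d = √(L/(4πS)) = √(6.17×10²⁵/(4π·17230)).

d ≈ 1.69×10¹⁰ m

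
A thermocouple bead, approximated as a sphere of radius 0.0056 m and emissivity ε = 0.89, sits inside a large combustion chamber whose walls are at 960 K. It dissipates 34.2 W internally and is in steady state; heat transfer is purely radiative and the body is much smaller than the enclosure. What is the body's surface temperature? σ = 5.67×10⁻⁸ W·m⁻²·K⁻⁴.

T ≈ 1270 K

For a small grey body in a large enclosure, net radiated power = εσA(T⁴ − T_w⁴).
Steady state: P = εσA(T⁴ − T_w⁴) with A = 4πr² = 3.941×10⁻⁴ m².
T⁴ = P/(εσA) + T_w⁴ = 34.2/(0.89·5.67×10⁻⁸·3.941×10⁻⁴) + (960)⁴
    = 1.720×10¹² + 8.493×10¹¹ = 2.569×10¹² K⁴.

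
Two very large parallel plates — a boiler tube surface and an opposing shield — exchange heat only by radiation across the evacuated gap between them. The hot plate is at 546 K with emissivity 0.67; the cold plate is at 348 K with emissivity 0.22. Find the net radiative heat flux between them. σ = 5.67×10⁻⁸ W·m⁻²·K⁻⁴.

For two infinite grey parallel plates, q = σ(T₁⁴ − T₂⁴)/(1/ε₁ + 1/ε₂ − 1).
T₁⁴ − T₂⁴ = 8.887×10¹⁰ − 1.467×10¹⁰ = 7.421×10¹⁰ K⁴.
1/ε₁ + 1/ε₂ − 1 = 1.493 + 4.545 − 1 = 5.038.
q = 5.67×10⁻⁸ × 7.421×10¹⁰ / 5.038.

q ≈ 835 W/m²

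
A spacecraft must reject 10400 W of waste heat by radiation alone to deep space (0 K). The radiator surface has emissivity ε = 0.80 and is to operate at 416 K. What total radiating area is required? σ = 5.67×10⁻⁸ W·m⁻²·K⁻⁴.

A ≈ 7.66 m²

P = εσA T⁴ ⇒ A = P/(εσT⁴).
T⁴ = 2.995×10¹⁰ K⁴.
A = 10400/(0.80 × 5.67×10⁻⁸ × 2.995×10¹⁰).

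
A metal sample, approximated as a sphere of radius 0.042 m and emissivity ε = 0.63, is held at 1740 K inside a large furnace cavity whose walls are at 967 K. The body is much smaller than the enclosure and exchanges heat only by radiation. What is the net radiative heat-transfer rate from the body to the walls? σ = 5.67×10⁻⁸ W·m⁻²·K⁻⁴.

P_net ≈ 6570 W

For a small grey body in a large enclosure: P_net = εσA(T_body⁴ − T_wall⁴).
A = 4πr² = 0.02217 m²; T_body⁴ − T_wall⁴ = 9.166×10¹² − 8.744×10¹¹ = 8.292×10¹² K⁴.
|P_net| = 0.63·5.67×10⁻⁸·0.02217·8.292×10¹².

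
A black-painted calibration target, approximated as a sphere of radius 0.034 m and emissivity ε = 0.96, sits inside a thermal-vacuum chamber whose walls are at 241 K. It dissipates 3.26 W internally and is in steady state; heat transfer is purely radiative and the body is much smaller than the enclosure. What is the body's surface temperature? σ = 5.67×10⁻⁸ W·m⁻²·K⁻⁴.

T ≈ 294 K

For a small grey body in a large enclosure, net radiated power = εσA(T⁴ − T_w⁴).
Steady state: P = εσA(T⁴ − T_w⁴) with A = 4πr² = 0.01453 m².
T⁴ = P/(εσA) + T_w⁴ = 3.26/(0.96·5.67×10⁻⁸·0.01453) + (241)⁴
    = 4.123×10⁹ + 3.373×10⁹ = 7.496×10⁹ K⁴.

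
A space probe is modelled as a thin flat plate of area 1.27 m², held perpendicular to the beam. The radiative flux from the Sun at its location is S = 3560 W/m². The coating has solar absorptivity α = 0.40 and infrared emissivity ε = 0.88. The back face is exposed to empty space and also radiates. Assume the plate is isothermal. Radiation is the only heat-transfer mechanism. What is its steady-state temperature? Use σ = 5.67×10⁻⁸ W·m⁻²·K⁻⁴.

T ≈ 346 K

At equilibrium, absorbed power = emitted power.
Absorbing cross-section = A = 1.270 m²; emitting surface = 2A = 2.540 m² (ratio 2).
αS·A_cross = εσ·A_surf·T⁴  ⇒  T⁴ = αS/(ε·2σ).
T⁴ = 0.400·3560/(0.88·2·5.67×10⁻⁸) = 1.427×10¹⁰ K⁴.
T = (1.427×10¹⁰)^(1/4).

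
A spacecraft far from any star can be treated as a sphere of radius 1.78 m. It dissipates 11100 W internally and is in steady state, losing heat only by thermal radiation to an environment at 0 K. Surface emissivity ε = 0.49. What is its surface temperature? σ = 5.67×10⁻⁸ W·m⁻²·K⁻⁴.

Steady state: internal power = radiated power, P = εσA T⁴.
Radiating area A = 4πr² = 39.82 m².
T⁴ = P/(εσA) = 11100/(0.49·5.67×10⁻⁸·39.82) = 1.003×10¹⁰ K⁴.
T = (1.003×10¹⁰)^(1/4).

T ≈ 316 K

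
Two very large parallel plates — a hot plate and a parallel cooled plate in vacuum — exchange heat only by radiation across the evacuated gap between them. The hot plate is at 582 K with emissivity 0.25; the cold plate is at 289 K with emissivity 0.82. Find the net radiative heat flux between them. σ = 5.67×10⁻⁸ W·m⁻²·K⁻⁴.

q ≈ 1450 W/m²

For two infinite grey parallel plates, q = σ(T₁⁴ − T₂⁴)/(1/ε₁ + 1/ε₂ − 1).
T₁⁴ − T₂⁴ = 1.147×10¹¹ − 6.976×10⁹ = 1.078×10¹¹ K⁴.
1/ε₁ + 1/ε₂ − 1 = 4.000 + 1.220 − 1 = 4.220.
q = 5.67×10⁻⁸ × 1.078×10¹¹ / 4.220.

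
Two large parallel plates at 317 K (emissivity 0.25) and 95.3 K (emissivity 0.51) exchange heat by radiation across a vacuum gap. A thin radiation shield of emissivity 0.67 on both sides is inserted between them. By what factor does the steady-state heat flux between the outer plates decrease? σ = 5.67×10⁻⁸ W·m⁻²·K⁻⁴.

factor ≈ 1.40

Without shield: q₀ = σΔ(T⁴)/(1/ε₁+1/ε₂−1) with denominator 4.961.
With shield the two gaps are in series; the resistances add: (1/ε₁+1/ε_s−1)+(1/ε_s+1/ε₂−1) = 4.493+2.453 = 6.946.
Heat-flux ratio q₀/q = 6.946/4.961.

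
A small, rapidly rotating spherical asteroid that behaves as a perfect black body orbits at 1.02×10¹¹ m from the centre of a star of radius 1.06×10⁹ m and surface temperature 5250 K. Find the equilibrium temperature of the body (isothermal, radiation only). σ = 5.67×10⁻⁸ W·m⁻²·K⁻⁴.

The star's surface emits σT_*⁴; at distance d the flux is S = σT_*⁴(R_*/d)².
S = 5.67×10⁻⁸·(5250)⁴·(1.06×10⁹/1.02×10¹¹)² = 4652 W/m².
For an isothermal sphere T⁴ = (1−a)S/(4σ) = 2.051×10¹⁰ K⁴.

T ≈ 378 K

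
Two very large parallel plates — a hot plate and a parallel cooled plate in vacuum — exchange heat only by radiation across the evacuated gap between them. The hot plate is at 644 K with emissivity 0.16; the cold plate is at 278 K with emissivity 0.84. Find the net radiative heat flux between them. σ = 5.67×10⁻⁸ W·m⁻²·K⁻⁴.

q ≈ 1460 W/m²

For two infinite grey parallel plates, q = σ(T₁⁴ − T₂⁴)/(1/ε₁ + 1/ε₂ − 1).
T₁⁴ − T₂⁴ = 1.720×10¹¹ − 5.973×10⁹ = 1.660×10¹¹ K⁴.
1/ε₁ + 1/ε₂ − 1 = 6.250 + 1.190 − 1 = 6.440.
q = 5.67×10⁻⁸ × 1.660×10¹¹ / 6.440.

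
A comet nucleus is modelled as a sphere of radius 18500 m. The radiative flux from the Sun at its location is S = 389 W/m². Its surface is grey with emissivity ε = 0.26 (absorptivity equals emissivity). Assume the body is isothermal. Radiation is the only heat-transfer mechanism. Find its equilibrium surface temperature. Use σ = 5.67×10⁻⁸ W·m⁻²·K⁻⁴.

At equilibrium, absorbed power = emitted power.
Absorbing cross-section = πr² = 1.075×10⁹ m²; emitting surface = 4πr² = 4.301×10⁹ m² (ratio 4).
εS·A_cross = εσ·A_surf·T⁴  ⇒  T⁴ = S/(4σ)   (ε cancels).
T⁴ = 389/(4·5.67×10⁻⁸) = 1.715×10⁹ K⁴.
T = (1.715×10⁹)^(1/4).

T ≈ 204 K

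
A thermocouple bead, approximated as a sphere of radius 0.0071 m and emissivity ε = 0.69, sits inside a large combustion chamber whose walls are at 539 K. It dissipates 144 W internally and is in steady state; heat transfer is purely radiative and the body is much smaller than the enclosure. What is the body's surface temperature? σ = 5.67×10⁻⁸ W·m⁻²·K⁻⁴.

T ≈ 1560 K

For a small grey body in a large enclosure, net radiated power = εσA(T⁴ − T_w⁴).
Steady state: P = εσA(T⁴ − T_w⁴) with A = 4πr² = 6.335×10⁻⁴ m².
T⁴ = P/(εσA) + T_w⁴ = 144/(0.69·5.67×10⁻⁸·6.335×10⁻⁴) + (539)⁴
    = 5.810×10¹² + 8.440×10¹⁰ = 5.895×10¹² K⁴.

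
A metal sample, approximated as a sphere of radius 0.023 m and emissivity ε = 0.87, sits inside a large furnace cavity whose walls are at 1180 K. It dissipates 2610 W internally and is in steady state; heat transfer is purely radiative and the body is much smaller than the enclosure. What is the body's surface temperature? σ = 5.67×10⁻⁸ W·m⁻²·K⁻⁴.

T ≈ 1770 K

For a small grey body in a large enclosure, net radiated power = εσA(T⁴ − T_w⁴).
Steady state: P = εσA(T⁴ − T_w⁴) with A = 4πr² = 0.006648 m².
T⁴ = P/(εσA) + T_w⁴ = 2610/(0.87·5.67×10⁻⁸·0.006648) + (1180)⁴
    = 7.959×10¹² + 1.939×10¹² = 9.898×10¹² K⁴.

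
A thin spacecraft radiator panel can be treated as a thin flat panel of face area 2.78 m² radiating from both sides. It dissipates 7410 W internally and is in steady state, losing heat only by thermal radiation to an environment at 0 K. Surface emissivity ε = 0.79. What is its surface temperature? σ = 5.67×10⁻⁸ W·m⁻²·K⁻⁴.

T ≈ 415 K

Steady state: internal power = radiated power, P = εσA T⁴.
Radiating area A = 2·2.78 = 5.560 m².
T⁴ = P/(εσA) = 7410/(0.79·5.67×10⁻⁸·5.560) = 2.975×10¹⁰ K⁴.
T = (2.975×10¹⁰)^(1/4).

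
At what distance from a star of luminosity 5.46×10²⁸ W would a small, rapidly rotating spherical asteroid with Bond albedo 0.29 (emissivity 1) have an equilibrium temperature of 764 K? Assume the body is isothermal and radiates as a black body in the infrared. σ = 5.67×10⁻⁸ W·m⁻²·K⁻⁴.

For an isothermal black-emitting sphere, (1−a)S·πr² = σ·4πr²·T⁴ ⇒ S = 4σT⁴/(1−a).
S = 4·5.67×10⁻⁸·(764)⁴/0.710 = 1.088×10⁵ W/m².
Flux falls as S = L/(4πd²), so d = √(L/(4πS)) = √(5.46×10²⁸/(4π·1.088×10⁵)).

d ≈ 2.00×10¹¹ m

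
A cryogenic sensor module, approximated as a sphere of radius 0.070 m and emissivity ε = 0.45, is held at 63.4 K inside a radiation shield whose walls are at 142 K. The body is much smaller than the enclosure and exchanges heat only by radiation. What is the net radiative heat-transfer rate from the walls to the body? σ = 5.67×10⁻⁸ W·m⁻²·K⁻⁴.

P_net ≈ 0.613 W

For a small grey body in a large enclosure: P_net = εσA(T_body⁴ − T_wall⁴).
A = 4πr² = 0.06158 m²; T_body⁴ − T_wall⁴ = 1.616×10⁷ − 4.066×10⁸ = -3.904×10⁸ K⁴.
|P_net| = 0.45·5.67×10⁻⁸·0.06158·3.904×10⁸.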